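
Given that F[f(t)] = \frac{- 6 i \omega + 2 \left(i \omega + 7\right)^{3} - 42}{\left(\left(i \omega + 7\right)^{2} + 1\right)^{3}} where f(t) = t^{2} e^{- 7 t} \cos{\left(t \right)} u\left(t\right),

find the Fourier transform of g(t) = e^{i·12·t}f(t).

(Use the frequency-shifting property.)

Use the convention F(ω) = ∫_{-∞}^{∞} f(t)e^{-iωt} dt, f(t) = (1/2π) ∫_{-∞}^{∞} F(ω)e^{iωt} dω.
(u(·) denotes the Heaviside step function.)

F[g](ω) = \frac{2 \left(3 i \left(12 - \omega\right) + \left(i \left(\omega - 12\right) + 7\right)^{3} - 21\right)}{\left(\left(i \left(\omega - 12\right) + 7\right)^{2} + 1\right)^{3}}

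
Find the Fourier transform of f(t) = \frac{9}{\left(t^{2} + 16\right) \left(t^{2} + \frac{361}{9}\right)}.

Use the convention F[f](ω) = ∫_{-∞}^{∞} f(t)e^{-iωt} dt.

F(ω) = \frac{81 \pi e^{- 4 \left|{\omega}\right|}}{868} - \frac{243 \pi e^{- \frac{19 \left|{\omega}\right|}{3}}}{4123}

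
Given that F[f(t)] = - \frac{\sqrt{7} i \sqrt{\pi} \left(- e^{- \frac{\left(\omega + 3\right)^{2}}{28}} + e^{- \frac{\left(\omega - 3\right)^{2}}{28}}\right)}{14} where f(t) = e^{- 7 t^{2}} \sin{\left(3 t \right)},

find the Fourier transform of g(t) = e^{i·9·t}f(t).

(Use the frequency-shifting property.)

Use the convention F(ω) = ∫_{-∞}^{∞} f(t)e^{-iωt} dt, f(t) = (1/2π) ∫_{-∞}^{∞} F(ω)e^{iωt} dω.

F[g](ω) = \frac{\sqrt{7} i \sqrt{\pi} \left(- e^{\frac{3 \omega}{7}} + e^{\frac{27}{7}}\right) e^{- \frac{\omega^{2}}{28} + \frac{3 \omega}{7} - \frac{36}{7}}}{14}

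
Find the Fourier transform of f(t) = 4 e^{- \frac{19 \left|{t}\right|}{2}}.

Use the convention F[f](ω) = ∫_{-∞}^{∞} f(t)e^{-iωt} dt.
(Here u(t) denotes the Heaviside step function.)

F(ω) = \frac{304}{4 \omega^{2} + 361}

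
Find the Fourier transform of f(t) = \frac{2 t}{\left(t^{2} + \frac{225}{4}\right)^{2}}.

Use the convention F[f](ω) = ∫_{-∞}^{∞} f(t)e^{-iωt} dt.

F(ω) = - \frac{2 i \pi \omega e^{- \frac{15 \left|{\omega}\right|}{2}}}{15}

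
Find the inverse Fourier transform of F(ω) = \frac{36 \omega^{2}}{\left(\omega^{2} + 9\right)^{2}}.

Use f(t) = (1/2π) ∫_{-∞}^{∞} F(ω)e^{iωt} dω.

f(t) = 3 \left(1 - 3 \left|{t}\right|\right) e^{- 3 \left|{t}\right|}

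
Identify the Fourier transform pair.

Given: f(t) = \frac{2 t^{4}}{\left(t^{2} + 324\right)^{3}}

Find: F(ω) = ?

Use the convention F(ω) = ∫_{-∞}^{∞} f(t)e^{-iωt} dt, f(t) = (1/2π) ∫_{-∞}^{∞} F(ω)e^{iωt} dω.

F(ω) = \frac{\pi \left(108 \omega^{2} - 30 \left|{\omega}\right| + 1\right) e^{- 18 \left|{\omega}\right|}}{24}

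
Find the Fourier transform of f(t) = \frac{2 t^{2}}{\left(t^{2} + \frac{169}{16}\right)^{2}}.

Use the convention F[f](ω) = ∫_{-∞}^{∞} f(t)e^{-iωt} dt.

F(ω) = \frac{\pi \left(4 - 13 \left|{\omega}\right|\right) e^{- \frac{13 \left|{\omega}\right|}{4}}}{13}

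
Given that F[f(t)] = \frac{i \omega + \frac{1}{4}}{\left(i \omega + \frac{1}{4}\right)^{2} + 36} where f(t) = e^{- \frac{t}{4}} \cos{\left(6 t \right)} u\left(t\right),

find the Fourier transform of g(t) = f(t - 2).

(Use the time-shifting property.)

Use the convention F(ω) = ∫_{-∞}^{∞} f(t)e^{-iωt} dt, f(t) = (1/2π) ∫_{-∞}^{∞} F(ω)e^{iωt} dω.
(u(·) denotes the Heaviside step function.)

F[g](ω) = \frac{4 \left(4 i \omega + 1\right) e^{- 2 i \omega}}{\left(4 i \omega + 1\right)^{2} + 576}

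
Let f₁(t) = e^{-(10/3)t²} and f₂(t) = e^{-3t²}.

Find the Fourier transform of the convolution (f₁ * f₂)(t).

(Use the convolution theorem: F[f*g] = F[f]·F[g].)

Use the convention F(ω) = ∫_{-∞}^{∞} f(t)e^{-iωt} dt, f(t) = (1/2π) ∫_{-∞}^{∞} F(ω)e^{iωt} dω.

F[f₁*f₂](ω) = \frac{\sqrt{10} \pi e^{- \frac{19 \omega^{2}}{120}}}{10}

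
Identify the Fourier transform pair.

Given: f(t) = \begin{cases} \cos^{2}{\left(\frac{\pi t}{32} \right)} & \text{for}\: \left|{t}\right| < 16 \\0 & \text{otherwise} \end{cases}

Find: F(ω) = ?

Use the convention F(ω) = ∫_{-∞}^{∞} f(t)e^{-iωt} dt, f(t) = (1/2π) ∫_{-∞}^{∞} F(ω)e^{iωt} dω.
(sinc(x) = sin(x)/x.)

F(ω) = - \frac{16 \pi^{2} \operatorname{sinc}{\left(16 \omega \right)}}{256 \omega^{2} - \pi^{2}}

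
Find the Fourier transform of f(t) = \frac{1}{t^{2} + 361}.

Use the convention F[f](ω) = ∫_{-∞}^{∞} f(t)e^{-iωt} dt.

F(ω) = \frac{\pi e^{- 19 \left|{\omega}\right|}}{19}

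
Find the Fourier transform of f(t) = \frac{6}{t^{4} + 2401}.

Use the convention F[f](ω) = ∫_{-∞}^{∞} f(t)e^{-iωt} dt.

F(ω) = \frac{6 \pi e^{- \frac{7 \sqrt{2} \left|{\omega}\right|}{2}} \sin{\left(\frac{7 \sqrt{2} \left|{\omega}\right|}{2} + \frac{\pi}{4} \right)}}{343}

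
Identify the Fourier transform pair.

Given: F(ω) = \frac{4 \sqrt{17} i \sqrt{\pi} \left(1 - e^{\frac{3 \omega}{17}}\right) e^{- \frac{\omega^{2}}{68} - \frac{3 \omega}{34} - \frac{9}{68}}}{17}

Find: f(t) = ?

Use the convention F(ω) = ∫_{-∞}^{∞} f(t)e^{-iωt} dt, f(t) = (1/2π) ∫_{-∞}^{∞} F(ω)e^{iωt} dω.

f(t) = 8 e^{- 17 t^{2}} \sin{\left(3 t \right)}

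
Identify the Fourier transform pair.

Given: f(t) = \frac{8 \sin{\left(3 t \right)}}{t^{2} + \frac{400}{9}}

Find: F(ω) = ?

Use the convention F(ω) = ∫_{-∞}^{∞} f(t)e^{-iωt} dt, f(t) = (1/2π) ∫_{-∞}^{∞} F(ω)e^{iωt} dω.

F(ω) = \frac{3 i \pi e^{- \frac{20 \left|{\omega + 3}\right|}{3}}}{5} - \frac{3 i \pi e^{- \frac{20 \left|{\omega - 3}\right|}{3}}}{5}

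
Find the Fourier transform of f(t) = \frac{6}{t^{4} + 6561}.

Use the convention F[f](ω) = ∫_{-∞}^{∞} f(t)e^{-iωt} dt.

F(ω) = \frac{2 \pi e^{- \frac{9 \sqrt{2} \left|{\omega}\right|}{2}} \sin{\left(\frac{9 \sqrt{2} \left|{\omega}\right|}{2} + \frac{\pi}{4} \right)}}{243}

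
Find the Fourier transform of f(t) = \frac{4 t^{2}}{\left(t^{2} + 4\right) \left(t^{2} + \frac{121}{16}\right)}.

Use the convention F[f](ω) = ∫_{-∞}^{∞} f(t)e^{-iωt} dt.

F(ω) = - \frac{128 \pi e^{- 2 \left|{\omega}\right|}}{57} + \frac{176 \pi e^{- \frac{11 \left|{\omega}\right|}{4}}}{57}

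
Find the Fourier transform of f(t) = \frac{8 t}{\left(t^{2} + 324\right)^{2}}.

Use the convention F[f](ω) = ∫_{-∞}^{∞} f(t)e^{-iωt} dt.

F(ω) = - \frac{2 i \pi \omega e^{- 18 \left|{\omega}\right|}}{9}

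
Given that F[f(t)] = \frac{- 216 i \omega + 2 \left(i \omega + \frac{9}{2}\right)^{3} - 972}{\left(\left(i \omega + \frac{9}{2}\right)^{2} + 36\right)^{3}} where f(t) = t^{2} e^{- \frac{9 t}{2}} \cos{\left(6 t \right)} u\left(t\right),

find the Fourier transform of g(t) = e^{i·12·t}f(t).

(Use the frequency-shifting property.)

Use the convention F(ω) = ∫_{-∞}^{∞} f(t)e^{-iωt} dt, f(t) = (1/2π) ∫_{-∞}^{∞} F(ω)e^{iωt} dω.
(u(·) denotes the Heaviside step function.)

F[g](ω) = \frac{16 \left(864 i \left(12 - \omega\right) + \left(2 i \left(\omega - 12\right) + 9\right)^{3} - 3888\right)}{\left(\left(2 i \left(\omega - 12\right) + 9\right)^{2} + 144\right)^{3}}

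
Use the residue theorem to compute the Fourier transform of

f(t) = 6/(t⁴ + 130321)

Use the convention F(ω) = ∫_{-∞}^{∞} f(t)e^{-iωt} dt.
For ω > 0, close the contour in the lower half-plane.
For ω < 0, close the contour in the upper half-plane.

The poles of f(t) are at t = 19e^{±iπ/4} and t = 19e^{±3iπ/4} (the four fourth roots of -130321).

Let g(z) = f(z)e^{-iωz}; for large |z| the factor e^{-iωz} decays in the lower half-plane when ω > 0 and in the upper half-plane when ω < 0.

Case ω > 0 (lower half-plane, clockwise contour ⇒ F(ω) = -2πi·ΣRes):
  Res_{z = - \frac{19 \sqrt{2}}{2} - \frac{19 \sqrt{2} i}{2}} g(z) = \frac{3 \sqrt{2} i \left(1 - i\right) e^{\frac{19 \sqrt{2} \omega \left(-1 + i\right)}{2}}}{27436}
  Res_{z = \frac{19 \sqrt{2}}{2} - \frac{19 \sqrt{2} i}{2}} g(z) = \frac{3 \sqrt{2} i \left(1 + i\right) e^{- \frac{19 \sqrt{2} \omega \left(1 + i\right)}{2}}}{27436}
  F(ω) = -2πi·ΣRes = \frac{3 \sqrt{2} \pi \left(1 - i\right) \left(e^{19 \sqrt{2} i \omega} + i\right) e^{- \frac{19 \sqrt{2} \omega \left(1 + i\right)}{2}}}{13718} = \frac{6 \pi e^{- \frac{19 \sqrt{2} \omega}{2}} \sin{\left(\frac{19 \sqrt{2} \omega}{2} + \frac{\pi}{4} \right)}}{6859}

Case ω < 0 (upper half-plane, counterclockwise contour ⇒ F(ω) = +2πi·ΣRes):
  Res_{z = \frac{19 \sqrt{2}}{2} + \frac{19 \sqrt{2} i}{2}} g(z) = \frac{3 \sqrt{2} i \left(-1 + i\right) e^{\frac{19 \sqrt{2} \omega \left(1 - i\right)}{2}}}{27436}
  Res_{z = - \frac{19 \sqrt{2}}{2} + \frac{19 \sqrt{2} i}{2}} g(z) = \frac{3 \sqrt{2} \left(1 - i\right) e^{\frac{19 \sqrt{2} \omega \left(1 + i\right)}{2}}}{27436}
  F(ω) = 2πi·ΣRes = - \frac{3 \sqrt{2} i \pi \left(i \left(1 - i\right) e^{\frac{19 \sqrt{2} \omega \left(1 - i\right)}{2}} - \left(1 - i\right) e^{\frac{19 \sqrt{2} \omega \left(1 + i\right)}{2}}\right)}{13718} = \frac{6 \pi e^{\frac{19 \sqrt{2} \omega}{2}} \cos{\left(\frac{19 \sqrt{2} \omega}{2} + \frac{\pi}{4} \right)}}{6859}

Both cases combine into a single formula in |ω|:

F(ω) = \frac{6 \pi e^{- \frac{19 \sqrt{2} \left|{\omega}\right|}{2}} \sin{\left(\frac{19 \sqrt{2} \left|{\omega}\right|}{2} + \frac{\pi}{4} \right)}}{6859}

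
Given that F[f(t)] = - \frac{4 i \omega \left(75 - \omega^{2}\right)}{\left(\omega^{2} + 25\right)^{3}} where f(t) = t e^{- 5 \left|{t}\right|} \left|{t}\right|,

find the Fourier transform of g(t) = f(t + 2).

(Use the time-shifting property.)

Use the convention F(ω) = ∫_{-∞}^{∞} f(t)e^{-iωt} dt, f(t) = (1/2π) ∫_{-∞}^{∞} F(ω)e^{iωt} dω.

F[g](ω) = \frac{4 i \omega \left(\omega^{2} - 75\right) e^{2 i \omega}}{\left(\omega^{2} + 25\right)^{3}}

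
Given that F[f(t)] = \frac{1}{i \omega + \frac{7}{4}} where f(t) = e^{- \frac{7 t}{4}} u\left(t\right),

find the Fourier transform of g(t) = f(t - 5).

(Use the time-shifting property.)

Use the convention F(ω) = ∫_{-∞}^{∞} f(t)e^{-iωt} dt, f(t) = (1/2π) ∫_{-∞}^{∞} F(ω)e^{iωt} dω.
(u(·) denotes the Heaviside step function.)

F[g](ω) = \frac{4 e^{- 5 i \omega}}{4 i \omega + 7}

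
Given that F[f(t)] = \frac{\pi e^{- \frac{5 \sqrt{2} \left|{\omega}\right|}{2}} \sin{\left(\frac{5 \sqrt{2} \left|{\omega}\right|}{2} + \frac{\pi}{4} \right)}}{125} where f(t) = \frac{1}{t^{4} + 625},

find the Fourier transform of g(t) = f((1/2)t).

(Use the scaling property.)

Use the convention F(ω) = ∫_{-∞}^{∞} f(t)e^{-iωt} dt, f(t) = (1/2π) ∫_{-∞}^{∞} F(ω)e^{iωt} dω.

F[g](ω) = \frac{2 \pi e^{- 5 \sqrt{2} \left|{\omega}\right|} \sin{\left(5 \sqrt{2} \left|{\omega}\right| + \frac{\pi}{4} \right)}}{125}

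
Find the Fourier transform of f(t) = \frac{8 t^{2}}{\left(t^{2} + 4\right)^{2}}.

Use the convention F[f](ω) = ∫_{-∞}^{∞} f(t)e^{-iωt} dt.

F(ω) = 2 \pi \left(1 - 2 \left|{\omega}\right|\right) e^{- 2 \left|{\omega}\right|}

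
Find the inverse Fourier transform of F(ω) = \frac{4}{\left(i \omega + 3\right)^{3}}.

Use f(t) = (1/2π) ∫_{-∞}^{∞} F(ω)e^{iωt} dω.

f(t) = 2 t^{2} e^{- 3 t} u\left(t\right)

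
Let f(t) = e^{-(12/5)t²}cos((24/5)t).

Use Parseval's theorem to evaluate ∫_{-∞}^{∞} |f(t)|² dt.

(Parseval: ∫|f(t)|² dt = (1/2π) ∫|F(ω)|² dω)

∫|f(t)|² dt = \frac{\sqrt{30} \sqrt{\pi} \left(1 + e^{\frac{24}{5}}\right)}{24 e^{\frac{24}{5}}}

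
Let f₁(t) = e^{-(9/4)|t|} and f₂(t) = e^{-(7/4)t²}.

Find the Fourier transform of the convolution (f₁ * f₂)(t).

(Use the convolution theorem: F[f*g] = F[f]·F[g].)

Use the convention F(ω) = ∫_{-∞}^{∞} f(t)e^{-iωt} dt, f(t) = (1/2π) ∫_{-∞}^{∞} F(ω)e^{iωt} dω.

F[f₁*f₂](ω) = \frac{144 \sqrt{7} \sqrt{\pi} e^{- \frac{\omega^{2}}{7}}}{7 \left(16 \omega^{2} + 81\right)}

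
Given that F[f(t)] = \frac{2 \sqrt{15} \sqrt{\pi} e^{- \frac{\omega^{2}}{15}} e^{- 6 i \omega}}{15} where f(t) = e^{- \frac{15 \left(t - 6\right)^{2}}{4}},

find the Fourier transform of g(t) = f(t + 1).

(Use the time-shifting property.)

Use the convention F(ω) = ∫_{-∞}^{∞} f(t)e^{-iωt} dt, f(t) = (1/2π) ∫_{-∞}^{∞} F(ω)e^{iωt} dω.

F[g](ω) = \frac{2 \sqrt{15} \sqrt{\pi} e^{- \frac{\omega \left(\omega + 75 i\right)}{15}}}{15}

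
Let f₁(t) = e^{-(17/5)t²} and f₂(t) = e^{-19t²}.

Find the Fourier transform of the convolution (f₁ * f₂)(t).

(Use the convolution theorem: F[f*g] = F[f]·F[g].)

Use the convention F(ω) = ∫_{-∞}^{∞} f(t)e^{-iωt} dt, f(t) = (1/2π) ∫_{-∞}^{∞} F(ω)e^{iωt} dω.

F[f₁*f₂](ω) = \frac{\sqrt{1615} \pi e^{- \frac{28 \omega^{2}}{323}}}{323}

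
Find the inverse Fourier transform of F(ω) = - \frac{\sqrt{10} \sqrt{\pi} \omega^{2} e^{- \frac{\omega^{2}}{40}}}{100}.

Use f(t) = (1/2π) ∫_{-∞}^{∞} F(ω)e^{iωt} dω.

f(t) = \left(40 t^{2} - 2\right) e^{- 10 t^{2}}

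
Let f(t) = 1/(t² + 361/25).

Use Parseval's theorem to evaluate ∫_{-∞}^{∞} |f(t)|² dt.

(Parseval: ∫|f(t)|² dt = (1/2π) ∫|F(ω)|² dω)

∫|f(t)|² dt = \frac{125 \pi}{13718}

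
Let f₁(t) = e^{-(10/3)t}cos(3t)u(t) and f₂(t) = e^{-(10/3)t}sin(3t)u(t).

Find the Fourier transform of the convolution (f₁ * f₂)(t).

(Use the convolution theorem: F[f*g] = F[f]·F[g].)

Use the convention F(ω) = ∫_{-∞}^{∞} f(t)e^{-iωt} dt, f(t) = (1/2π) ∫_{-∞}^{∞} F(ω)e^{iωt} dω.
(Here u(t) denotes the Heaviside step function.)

F[f₁*f₂](ω) = \frac{81 \left(3 i \omega + 10\right)}{\left(\left(3 i \omega + 10\right)^{2} + 81\right)^{2}}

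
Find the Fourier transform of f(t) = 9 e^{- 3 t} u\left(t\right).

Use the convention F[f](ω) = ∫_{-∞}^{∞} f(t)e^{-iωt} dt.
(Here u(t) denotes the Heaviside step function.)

F(ω) = \frac{9}{i \omega + 3}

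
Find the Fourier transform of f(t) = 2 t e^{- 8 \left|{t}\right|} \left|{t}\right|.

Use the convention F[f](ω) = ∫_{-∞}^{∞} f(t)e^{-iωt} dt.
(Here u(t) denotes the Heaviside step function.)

F(ω) = \frac{8 i \omega \left(\omega^{2} - 192\right)}{\left(\omega^{2} + 64\right)^{3}}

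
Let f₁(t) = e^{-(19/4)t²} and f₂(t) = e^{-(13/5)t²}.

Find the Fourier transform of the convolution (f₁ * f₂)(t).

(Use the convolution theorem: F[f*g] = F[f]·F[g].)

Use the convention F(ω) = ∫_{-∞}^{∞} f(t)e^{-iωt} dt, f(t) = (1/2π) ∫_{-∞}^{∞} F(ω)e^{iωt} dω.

F[f₁*f₂](ω) = \frac{2 \sqrt{1235} \pi e^{- \frac{147 \omega^{2}}{988}}}{247}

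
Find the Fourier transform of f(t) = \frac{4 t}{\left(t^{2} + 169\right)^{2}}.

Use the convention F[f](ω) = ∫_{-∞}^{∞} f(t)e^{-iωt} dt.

F(ω) = - \frac{2 i \pi \omega e^{- 13 \left|{\omega}\right|}}{13}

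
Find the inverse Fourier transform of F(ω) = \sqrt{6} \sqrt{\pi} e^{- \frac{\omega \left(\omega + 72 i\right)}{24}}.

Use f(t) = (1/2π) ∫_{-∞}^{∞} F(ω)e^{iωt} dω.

f(t) = 6 e^{- 6 \left(t - 3\right)^{2}}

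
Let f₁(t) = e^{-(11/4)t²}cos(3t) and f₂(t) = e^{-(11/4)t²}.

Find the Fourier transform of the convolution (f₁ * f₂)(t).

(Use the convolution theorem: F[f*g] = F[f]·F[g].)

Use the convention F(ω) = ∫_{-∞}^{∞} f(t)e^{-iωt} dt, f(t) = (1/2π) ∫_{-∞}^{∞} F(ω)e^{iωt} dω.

F[f₁*f₂](ω) = \frac{2 \pi \left(e^{\frac{12 \omega}{11}} + 1\right) e^{- \frac{2 \omega^{2}}{11} - \frac{6 \omega}{11} - \frac{9}{11}}}{11}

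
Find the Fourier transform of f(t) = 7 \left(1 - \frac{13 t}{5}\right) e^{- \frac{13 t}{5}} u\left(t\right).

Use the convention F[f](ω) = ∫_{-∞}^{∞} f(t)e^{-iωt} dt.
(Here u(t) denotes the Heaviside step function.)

F(ω) = \frac{175 i \omega}{- 25 \omega^{2} + 130 i \omega + 169}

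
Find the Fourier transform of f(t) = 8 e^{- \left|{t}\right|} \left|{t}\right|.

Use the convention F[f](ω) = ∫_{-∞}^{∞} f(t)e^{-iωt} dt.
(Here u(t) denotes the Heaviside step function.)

F(ω) = \frac{16 \left(1 - \omega^{2}\right)}{\left(\omega^{2} + 1\right)^{2}}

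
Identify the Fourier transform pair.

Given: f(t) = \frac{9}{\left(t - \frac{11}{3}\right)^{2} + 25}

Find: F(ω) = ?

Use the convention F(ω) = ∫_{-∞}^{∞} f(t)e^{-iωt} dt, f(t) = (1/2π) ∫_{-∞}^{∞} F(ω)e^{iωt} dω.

F(ω) = \frac{9 \pi e^{- \frac{11 i \omega}{3} - 5 \left|{\omega}\right|}}{5}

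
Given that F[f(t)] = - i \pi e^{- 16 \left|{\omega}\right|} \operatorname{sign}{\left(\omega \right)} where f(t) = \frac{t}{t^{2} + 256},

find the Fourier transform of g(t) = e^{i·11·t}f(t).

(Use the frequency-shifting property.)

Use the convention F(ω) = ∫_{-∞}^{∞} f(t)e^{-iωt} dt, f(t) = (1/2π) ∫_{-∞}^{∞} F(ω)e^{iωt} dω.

F[g](ω) = - i \pi e^{- 16 \left|{\omega - 11}\right|} \operatorname{sign}{\left(\omega - 11 \right)}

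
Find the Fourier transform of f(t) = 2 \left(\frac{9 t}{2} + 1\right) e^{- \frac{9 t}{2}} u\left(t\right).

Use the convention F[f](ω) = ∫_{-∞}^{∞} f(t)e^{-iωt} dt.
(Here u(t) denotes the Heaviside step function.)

F(ω) = \frac{8 \left(- i \omega - 9\right)}{4 \omega^{2} - 36 i \omega - 81}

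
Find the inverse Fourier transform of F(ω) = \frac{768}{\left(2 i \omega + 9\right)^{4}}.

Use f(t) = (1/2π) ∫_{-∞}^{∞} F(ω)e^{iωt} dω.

f(t) = 8 t^{3} e^{- \frac{9 t}{2}} u\left(t\right)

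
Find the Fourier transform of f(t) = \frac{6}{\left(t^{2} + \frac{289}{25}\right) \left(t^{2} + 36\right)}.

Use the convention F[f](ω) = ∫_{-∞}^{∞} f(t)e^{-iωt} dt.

F(ω) = - \frac{25 \pi e^{- 6 \left|{\omega}\right|}}{611} + \frac{750 \pi e^{- \frac{17 \left|{\omega}\right|}{5}}}{10387}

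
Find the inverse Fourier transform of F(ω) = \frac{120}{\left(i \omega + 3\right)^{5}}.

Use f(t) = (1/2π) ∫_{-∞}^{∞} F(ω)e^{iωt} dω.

f(t) = 5 t^{4} e^{- 3 t} u\left(t\right)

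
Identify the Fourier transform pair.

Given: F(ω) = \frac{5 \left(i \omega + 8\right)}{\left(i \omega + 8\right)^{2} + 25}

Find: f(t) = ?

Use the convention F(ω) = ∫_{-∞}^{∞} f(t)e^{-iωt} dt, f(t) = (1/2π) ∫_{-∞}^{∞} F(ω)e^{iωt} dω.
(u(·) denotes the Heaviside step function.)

f(t) = 5 e^{- 8 t} \cos{\left(5 t \right)} u\left(t\right)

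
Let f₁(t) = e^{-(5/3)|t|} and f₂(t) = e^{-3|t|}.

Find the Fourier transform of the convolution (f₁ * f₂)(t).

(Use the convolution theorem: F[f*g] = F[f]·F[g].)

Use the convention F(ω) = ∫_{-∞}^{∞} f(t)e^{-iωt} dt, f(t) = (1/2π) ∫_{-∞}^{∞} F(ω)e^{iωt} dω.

F[f₁*f₂](ω) = \frac{180}{\left(\omega^{2} + 9\right) \left(9 \omega^{2} + 25\right)}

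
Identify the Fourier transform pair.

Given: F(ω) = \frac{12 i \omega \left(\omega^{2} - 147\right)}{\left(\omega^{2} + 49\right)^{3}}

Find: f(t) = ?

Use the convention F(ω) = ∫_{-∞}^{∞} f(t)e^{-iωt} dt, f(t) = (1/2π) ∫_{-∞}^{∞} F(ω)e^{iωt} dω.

f(t) = 3 t e^{- 7 \left|{t}\right|} \left|{t}\right|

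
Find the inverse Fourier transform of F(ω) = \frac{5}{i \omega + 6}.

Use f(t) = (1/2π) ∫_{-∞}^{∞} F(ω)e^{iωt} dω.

f(t) = 5 e^{- 6 t} u\left(t\right)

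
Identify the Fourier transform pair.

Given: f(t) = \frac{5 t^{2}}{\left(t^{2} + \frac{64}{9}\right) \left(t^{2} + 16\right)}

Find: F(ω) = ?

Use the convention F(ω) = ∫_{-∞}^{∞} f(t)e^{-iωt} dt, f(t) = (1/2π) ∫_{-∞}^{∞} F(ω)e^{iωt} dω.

F(ω) = \frac{9 \pi e^{- 4 \left|{\omega}\right|}}{4} - \frac{3 \pi e^{- \frac{8 \left|{\omega}\right|}{3}}}{2}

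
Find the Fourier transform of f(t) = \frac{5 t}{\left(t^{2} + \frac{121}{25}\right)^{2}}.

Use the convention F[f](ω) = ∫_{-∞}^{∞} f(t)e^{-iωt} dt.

F(ω) = - \frac{25 i \pi \omega e^{- \frac{11 \left|{\omega}\right|}{5}}}{22}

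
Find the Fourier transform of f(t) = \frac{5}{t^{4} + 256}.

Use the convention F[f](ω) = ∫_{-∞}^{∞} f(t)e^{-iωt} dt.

F(ω) = \frac{5 \pi e^{- 2 \sqrt{2} \left|{\omega}\right|} \sin{\left(2 \sqrt{2} \left|{\omega}\right| + \frac{\pi}{4} \right)}}{64}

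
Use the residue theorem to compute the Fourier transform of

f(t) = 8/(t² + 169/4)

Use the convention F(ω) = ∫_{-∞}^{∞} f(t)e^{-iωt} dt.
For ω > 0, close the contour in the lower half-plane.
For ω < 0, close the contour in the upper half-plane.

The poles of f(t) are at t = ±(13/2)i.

Let g(z) = f(z)e^{-iωz}; for large |z| the factor e^{-iωz} decays in the lower half-plane when ω > 0 and in the upper half-plane when ω < 0.

Case ω > 0 (lower half-plane, clockwise contour ⇒ F(ω) = -2πi·ΣRes):
  Res_{z = - \frac{13 i}{2}} g(z) = \frac{8 i e^{- \frac{13 \omega}{2}}}{13}
  F(ω) = -2πi·ΣRes = \frac{16 \pi e^{- \frac{13 \omega}{2}}}{13}

Case ω < 0 (upper half-plane, counterclockwise contour ⇒ F(ω) = +2πi·ΣRes):
  Res_{z = \frac{13 i}{2}} g(z) = - \frac{8 i e^{\frac{13 \omega}{2}}}{13}
  F(ω) = 2πi·ΣRes = \frac{16 \pi e^{\frac{13 \omega}{2}}}{13}

Both cases combine into a single formula in |ω|:

F(ω) = \frac{16 \pi e^{- \frac{13 \left|{\omega}\right|}{2}}}{13}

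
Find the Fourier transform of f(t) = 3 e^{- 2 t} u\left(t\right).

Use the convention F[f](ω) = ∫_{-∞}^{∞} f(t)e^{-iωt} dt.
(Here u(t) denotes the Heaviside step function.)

F(ω) = \frac{3}{i \omega + 2}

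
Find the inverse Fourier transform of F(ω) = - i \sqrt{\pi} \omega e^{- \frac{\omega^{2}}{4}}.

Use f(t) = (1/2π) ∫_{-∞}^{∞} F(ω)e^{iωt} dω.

f(t) = 2 t e^{- t^{2}}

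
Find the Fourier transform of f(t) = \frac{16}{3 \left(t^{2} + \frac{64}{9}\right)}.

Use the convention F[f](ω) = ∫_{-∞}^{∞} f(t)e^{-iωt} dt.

F(ω) = 2 \pi e^{- \frac{8 \left|{\omega}\right|}{3}}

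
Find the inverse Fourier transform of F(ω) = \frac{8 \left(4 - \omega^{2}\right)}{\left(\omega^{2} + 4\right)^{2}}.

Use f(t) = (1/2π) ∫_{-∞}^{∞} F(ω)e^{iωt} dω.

f(t) = 4 e^{- 2 \left|{t}\right|} \left|{t}\right|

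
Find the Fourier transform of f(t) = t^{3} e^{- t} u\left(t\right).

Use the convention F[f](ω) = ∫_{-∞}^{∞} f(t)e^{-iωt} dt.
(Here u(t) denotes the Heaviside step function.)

F(ω) = \frac{6}{\left(i \omega + 1\right)^{4}}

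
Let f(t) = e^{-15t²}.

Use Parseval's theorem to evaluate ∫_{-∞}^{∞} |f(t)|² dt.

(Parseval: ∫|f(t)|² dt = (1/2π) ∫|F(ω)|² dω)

∫|f(t)|² dt = \frac{\sqrt{30} \sqrt{\pi}}{30}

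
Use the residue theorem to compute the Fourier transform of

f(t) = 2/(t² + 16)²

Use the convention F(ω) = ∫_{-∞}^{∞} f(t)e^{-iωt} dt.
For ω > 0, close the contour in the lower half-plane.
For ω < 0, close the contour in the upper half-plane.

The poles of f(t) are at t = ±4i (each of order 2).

Let g(z) = f(z)e^{-iωz}; for large |z| the factor e^{-iωz} decays in the lower half-plane when ω > 0 and in the upper half-plane when ω < 0.

Case ω > 0 (lower half-plane, clockwise contour ⇒ F(ω) = -2πi·ΣRes):
  Res_{z = - 4 i} g(z) = \frac{i \left(4 \omega + 1\right) e^{- 4 \omega}}{128} (pole of order 2)
  F(ω) = -2πi·ΣRes = \frac{\pi \left(4 \omega + 1\right) e^{- 4 \omega}}{64}

Case ω < 0 (upper half-plane, counterclockwise contour ⇒ F(ω) = +2πi·ΣRes):
  Res_{z = 4 i} g(z) = \frac{i \left(4 \omega - 1\right) e^{4 \omega}}{128} (pole of order 2)
  F(ω) = 2πi·ΣRes = \frac{\pi \left(1 - 4 \omega\right) e^{4 \omega}}{64}

Both cases combine into a single formula in |ω|:

F(ω) = \frac{\pi \left(4 \left|{\omega}\right| + 1\right) e^{- 4 \left|{\omega}\right|}}{64}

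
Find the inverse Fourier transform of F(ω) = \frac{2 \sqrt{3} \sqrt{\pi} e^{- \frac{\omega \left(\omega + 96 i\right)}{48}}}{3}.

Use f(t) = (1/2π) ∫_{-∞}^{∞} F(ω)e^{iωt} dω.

f(t) = 4 e^{- 12 \left(t - 2\right)^{2}}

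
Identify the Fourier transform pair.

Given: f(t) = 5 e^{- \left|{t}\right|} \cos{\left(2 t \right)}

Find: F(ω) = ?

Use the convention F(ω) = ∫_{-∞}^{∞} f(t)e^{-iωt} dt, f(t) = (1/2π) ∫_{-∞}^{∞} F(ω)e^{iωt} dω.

F(ω) = \frac{10 \left(\omega^{2} + 5\right)}{\omega^{4} - 6 \omega^{2} + 25}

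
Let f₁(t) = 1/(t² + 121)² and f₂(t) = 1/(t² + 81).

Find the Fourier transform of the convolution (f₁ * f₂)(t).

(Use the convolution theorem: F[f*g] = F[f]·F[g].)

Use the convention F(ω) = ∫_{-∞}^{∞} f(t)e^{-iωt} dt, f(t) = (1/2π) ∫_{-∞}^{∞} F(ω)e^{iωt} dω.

F[f₁*f₂](ω) = \frac{\pi^{2} \left(11 \left|{\omega}\right| + 1\right) e^{- 20 \left|{\omega}\right|}}{23958}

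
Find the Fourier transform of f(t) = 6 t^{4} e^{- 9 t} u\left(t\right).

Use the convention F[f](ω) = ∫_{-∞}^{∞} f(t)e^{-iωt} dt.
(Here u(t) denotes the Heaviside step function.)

F(ω) = \frac{144}{\left(i \omega + 9\right)^{5}}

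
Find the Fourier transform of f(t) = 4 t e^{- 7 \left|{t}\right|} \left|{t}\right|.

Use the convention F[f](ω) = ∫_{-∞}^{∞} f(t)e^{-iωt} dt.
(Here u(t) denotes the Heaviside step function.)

F(ω) = \frac{16 i \omega \left(\omega^{2} - 147\right)}{\left(\omega^{2} + 49\right)^{3}}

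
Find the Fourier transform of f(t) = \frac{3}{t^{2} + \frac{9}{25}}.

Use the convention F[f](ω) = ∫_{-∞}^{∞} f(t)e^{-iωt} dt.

F(ω) = 5 \pi e^{- \frac{3 \left|{\omega}\right|}{5}}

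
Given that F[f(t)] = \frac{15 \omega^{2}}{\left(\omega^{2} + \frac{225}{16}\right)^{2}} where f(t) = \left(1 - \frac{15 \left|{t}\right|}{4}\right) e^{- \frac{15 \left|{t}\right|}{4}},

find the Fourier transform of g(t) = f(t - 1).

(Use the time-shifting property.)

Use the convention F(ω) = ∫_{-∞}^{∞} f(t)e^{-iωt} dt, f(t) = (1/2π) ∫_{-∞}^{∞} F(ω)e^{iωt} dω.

F[g](ω) = \frac{3840 \omega^{2} e^{- i \omega}}{\left(16 \omega^{2} + 225\right)^{2}}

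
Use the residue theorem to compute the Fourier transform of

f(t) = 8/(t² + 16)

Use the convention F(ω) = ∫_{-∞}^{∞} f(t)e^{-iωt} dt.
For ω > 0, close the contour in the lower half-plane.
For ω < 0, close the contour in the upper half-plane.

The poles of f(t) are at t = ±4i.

Let g(z) = f(z)e^{-iωz}; for large |z| the factor e^{-iωz} decays in the lower half-plane when ω > 0 and in the upper half-plane when ω < 0.

Case ω > 0 (lower half-plane, clockwise contour ⇒ F(ω) = -2πi·ΣRes):
  Res_{z = - 4 i} g(z) = i e^{- 4 \omega}
  F(ω) = -2πi·ΣRes = 2 \pi e^{- 4 \omega}

Case ω < 0 (upper half-plane, counterclockwise contour ⇒ F(ω) = +2πi·ΣRes):
  Res_{z = 4 i} g(z) = - i e^{4 \omega}
  F(ω) = 2πi·ΣRes = 2 \pi e^{4 \omega}

Both cases combine into a single formula in |ω|:

F(ω) = 2 \pi e^{- 4 \left|{\omega}\right|}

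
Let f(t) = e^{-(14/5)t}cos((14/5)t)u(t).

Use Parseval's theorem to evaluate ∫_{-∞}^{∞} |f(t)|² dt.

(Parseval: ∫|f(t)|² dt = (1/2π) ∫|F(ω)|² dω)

∫|f(t)|² dt = \frac{15}{112}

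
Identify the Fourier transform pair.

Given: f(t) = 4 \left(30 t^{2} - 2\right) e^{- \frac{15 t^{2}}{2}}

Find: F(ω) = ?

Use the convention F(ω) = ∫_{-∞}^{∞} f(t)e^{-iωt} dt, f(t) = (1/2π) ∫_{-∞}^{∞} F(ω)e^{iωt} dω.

F(ω) = - \frac{8 \sqrt{30} \sqrt{\pi} \omega^{2} e^{- \frac{\omega^{2}}{30}}}{225}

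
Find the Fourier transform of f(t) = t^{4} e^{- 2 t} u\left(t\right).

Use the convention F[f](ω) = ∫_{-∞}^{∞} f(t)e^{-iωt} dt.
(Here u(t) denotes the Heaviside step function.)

F(ω) = \frac{24}{\left(i \omega + 2\right)^{5}}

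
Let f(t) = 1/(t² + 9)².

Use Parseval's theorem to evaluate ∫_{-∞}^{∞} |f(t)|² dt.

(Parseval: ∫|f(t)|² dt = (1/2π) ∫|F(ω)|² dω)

∫|f(t)|² dt = \frac{5 \pi}{34992}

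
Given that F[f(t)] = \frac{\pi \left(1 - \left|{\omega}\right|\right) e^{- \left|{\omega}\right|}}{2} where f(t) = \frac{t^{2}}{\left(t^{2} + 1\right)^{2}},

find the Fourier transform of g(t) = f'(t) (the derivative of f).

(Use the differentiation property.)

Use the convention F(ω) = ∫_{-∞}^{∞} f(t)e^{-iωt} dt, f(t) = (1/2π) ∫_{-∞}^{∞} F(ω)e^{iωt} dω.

F[g](ω) = \frac{i \pi \omega \left(1 - \left|{\omega}\right|\right) e^{- \left|{\omega}\right|}}{2}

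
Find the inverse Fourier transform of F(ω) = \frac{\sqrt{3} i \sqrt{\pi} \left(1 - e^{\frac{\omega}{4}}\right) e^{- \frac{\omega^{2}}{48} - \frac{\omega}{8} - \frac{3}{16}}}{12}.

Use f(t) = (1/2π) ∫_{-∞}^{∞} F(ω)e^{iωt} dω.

f(t) = e^{- 12 t^{2}} \sin{\left(3 t \right)}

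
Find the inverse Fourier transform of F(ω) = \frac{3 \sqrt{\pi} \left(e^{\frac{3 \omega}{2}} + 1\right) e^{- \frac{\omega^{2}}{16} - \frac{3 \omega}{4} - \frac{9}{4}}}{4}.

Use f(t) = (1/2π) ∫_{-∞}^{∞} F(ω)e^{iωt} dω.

f(t) = 3 e^{- 4 t^{2}} \cos{\left(6 t \right)}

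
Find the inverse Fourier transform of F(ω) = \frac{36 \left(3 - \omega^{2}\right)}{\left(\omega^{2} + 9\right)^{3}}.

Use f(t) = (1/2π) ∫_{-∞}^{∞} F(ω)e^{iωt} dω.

f(t) = t^{2} e^{- 3 \left|{t}\right|}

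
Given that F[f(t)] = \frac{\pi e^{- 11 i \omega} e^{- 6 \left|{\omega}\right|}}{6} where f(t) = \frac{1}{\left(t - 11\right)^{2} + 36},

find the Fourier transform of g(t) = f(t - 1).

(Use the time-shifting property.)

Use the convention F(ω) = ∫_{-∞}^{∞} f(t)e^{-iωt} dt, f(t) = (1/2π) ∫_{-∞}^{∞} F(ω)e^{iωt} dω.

F[g](ω) = \frac{\pi e^{- 12 i \omega - 6 \left|{\omega}\right|}}{6}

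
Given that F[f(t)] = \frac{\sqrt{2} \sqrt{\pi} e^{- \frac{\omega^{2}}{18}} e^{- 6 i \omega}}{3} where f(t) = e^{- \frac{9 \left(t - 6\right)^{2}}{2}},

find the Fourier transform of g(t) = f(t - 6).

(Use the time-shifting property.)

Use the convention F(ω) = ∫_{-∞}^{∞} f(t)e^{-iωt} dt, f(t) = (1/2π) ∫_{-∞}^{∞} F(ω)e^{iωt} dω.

F[g](ω) = \frac{\sqrt{2} \sqrt{\pi} e^{- \frac{\omega \left(\omega + 216 i\right)}{18}}}{3}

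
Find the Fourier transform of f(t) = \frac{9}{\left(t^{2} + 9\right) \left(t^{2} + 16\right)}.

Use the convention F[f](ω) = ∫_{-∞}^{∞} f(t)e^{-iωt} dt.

F(ω) = \frac{3 \pi \left(4 e^{\left|{\omega}\right|} - 3\right) e^{- 4 \left|{\omega}\right|}}{28}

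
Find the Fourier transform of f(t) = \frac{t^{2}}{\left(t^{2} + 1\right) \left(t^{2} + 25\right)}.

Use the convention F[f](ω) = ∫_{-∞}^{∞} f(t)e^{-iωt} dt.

F(ω) = \frac{\pi \left(5 - e^{4 \left|{\omega}\right|}\right) e^{- 5 \left|{\omega}\right|}}{24}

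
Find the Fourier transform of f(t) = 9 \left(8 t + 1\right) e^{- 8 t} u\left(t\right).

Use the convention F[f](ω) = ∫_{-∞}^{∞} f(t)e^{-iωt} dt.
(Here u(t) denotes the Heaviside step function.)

F(ω) = \frac{9 \left(- i \omega - 16\right)}{\omega^{2} - 16 i \omega - 64}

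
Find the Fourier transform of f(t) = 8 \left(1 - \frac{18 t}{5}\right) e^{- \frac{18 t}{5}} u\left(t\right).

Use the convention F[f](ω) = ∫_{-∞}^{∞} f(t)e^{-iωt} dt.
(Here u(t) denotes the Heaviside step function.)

F(ω) = \frac{200 i \omega}{- 25 \omega^{2} + 180 i \omega + 324}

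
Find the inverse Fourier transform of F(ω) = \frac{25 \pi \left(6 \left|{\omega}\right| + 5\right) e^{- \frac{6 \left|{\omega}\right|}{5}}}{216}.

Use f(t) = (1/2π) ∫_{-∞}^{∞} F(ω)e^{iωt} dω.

f(t) = \frac{2}{\left(t^{2} + \frac{36}{25}\right)^{2}}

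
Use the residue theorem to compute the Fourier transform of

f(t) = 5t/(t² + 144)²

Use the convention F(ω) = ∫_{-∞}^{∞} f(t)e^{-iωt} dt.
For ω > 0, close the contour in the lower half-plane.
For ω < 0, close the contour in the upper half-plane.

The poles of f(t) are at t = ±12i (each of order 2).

Let g(z) = f(z)e^{-iωz}; for large |z| the factor e^{-iωz} decays in the lower half-plane when ω > 0 and in the upper half-plane when ω < 0.

Case ω > 0 (lower half-plane, clockwise contour ⇒ F(ω) = -2πi·ΣRes):
  Res_{z = - 12 i} g(z) = \frac{5 \omega e^{- 12 \omega}}{48} (pole of order 2)
  F(ω) = -2πi·ΣRes = - \frac{5 i \pi \omega e^{- 12 \omega}}{24}

Case ω < 0 (upper half-plane, counterclockwise contour ⇒ F(ω) = +2πi·ΣRes):
  Res_{z = 12 i} g(z) = - \frac{5 \omega e^{12 \omega}}{48} (pole of order 2)
  F(ω) = 2πi·ΣRes = - \frac{5 i \pi \omega e^{12 \omega}}{24}

Both cases combine into a single formula in |ω|:

F(ω) = - \frac{5 i \pi \omega e^{- 12 \left|{\omega}\right|}}{24}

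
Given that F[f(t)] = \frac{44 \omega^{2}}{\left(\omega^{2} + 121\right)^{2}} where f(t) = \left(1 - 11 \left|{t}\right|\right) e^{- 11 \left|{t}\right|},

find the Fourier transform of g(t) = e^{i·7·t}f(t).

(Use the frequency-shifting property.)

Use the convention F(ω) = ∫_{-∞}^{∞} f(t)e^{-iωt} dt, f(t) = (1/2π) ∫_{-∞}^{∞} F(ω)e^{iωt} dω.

F[g](ω) = \frac{44 \left(\omega - 7\right)^{2}}{\left(\left(\omega - 7\right)^{2} + 121\right)^{2}}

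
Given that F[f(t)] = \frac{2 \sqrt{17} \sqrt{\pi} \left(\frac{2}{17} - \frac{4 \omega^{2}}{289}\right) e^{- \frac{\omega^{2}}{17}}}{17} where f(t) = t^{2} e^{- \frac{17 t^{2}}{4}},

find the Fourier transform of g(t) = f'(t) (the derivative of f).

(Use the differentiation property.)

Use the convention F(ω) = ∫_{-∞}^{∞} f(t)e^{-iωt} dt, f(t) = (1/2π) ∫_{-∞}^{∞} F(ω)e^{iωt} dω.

F[g](ω) = \frac{4 \sqrt{17} i \sqrt{\pi} \omega \left(17 - 2 \omega^{2}\right) e^{- \frac{\omega^{2}}{17}}}{4913}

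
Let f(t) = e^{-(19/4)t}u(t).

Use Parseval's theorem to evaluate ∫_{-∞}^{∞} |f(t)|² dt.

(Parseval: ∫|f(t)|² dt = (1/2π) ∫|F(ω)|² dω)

∫|f(t)|² dt = \frac{2}{19}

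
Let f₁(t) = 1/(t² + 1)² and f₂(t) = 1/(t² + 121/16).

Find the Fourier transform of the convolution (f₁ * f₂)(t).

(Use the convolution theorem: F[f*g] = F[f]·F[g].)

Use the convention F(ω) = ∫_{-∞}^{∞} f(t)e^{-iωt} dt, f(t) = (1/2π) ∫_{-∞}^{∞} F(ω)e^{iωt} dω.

F[f₁*f₂](ω) = \frac{2 \pi^{2} \left(\left|{\omega}\right| + 1\right) e^{- \frac{15 \left|{\omega}\right|}{4}}}{11}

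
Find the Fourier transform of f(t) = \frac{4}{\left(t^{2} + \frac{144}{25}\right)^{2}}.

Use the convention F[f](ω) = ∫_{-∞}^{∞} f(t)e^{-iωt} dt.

F(ω) = \frac{25 \pi \left(12 \left|{\omega}\right| + 5\right) e^{- \frac{12 \left|{\omega}\right|}{5}}}{864}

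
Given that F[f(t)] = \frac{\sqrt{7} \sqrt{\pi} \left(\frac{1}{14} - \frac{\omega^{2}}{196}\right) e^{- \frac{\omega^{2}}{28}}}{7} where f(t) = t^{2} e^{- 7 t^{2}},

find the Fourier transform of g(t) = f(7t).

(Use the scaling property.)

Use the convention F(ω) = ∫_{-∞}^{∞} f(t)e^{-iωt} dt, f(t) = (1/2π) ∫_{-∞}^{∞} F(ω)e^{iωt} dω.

F[g](ω) = \frac{\sqrt{7} \sqrt{\pi} \left(686 - \omega^{2}\right) e^{- \frac{\omega^{2}}{1372}}}{470596}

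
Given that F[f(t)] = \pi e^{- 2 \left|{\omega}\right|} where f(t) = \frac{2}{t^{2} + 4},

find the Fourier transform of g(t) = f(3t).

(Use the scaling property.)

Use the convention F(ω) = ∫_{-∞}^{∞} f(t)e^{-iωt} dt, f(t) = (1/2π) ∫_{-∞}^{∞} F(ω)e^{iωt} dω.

F[g](ω) = \frac{\pi e^{- \frac{2 \left|{\omega}\right|}{3}}}{3}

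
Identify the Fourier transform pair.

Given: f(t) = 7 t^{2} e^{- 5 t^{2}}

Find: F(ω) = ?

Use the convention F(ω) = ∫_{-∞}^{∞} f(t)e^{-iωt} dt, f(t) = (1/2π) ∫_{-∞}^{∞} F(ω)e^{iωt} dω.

F(ω) = \frac{7 \sqrt{5} \sqrt{\pi} \left(10 - \omega^{2}\right) e^{- \frac{\omega^{2}}{20}}}{500}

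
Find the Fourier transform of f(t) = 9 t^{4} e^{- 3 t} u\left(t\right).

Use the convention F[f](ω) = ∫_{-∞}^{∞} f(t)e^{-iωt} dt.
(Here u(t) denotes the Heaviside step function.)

F(ω) = \frac{216}{\left(i \omega + 3\right)^{5}}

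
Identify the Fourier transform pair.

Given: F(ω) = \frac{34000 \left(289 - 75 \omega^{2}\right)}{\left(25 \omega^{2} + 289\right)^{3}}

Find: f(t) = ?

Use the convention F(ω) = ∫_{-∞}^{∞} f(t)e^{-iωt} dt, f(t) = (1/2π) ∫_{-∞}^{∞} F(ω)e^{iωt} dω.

f(t) = 4 t^{2} e^{- \frac{17 \left|{t}\right|}{5}}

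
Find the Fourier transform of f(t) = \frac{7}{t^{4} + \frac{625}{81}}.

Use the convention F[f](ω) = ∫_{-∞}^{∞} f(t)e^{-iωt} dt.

F(ω) = \frac{189 \pi e^{- \frac{5 \sqrt{2} \left|{\omega}\right|}{6}} \sin{\left(\frac{5 \sqrt{2} \left|{\omega}\right|}{6} + \frac{\pi}{4} \right)}}{125}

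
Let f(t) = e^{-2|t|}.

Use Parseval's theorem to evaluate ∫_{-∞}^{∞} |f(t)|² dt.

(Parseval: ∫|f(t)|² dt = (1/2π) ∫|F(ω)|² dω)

∫|f(t)|² dt = \frac{1}{2}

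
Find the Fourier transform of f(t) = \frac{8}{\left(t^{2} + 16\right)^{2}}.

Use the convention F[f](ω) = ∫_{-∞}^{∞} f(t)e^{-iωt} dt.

F(ω) = \frac{\pi \left(4 \left|{\omega}\right| + 1\right) e^{- 4 \left|{\omega}\right|}}{16}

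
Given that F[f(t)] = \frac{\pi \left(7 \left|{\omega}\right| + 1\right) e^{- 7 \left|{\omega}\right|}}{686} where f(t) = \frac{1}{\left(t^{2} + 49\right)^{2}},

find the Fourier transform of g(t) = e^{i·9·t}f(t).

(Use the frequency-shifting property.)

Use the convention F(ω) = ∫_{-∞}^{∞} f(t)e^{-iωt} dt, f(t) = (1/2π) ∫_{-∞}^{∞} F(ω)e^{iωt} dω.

F[g](ω) = \frac{\pi \left(7 \left|{\omega - 9}\right| + 1\right) e^{- 7 \left|{\omega - 9}\right|}}{686}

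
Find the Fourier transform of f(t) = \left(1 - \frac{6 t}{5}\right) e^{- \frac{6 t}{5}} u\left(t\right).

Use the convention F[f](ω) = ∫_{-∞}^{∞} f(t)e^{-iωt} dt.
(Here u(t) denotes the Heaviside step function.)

F(ω) = \frac{25 i \omega}{- 25 \omega^{2} + 60 i \omega + 36}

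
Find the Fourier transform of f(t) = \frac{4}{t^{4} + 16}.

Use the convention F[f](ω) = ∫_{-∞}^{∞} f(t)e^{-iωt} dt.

F(ω) = \frac{\pi e^{- \sqrt{2} \left|{\omega}\right|} \sin{\left(\sqrt{2} \left|{\omega}\right| + \frac{\pi}{4} \right)}}{2}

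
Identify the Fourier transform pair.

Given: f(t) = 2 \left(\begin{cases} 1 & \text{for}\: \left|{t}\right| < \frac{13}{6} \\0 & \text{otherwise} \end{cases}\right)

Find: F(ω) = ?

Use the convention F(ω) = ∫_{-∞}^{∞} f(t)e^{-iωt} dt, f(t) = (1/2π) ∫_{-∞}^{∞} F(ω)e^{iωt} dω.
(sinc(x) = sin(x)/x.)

F(ω) = \frac{26 \operatorname{sinc}{\left(\frac{13 \omega}{6} \right)}}{3}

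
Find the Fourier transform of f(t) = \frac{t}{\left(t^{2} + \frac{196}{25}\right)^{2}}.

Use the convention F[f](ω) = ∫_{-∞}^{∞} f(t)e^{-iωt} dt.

F(ω) = - \frac{5 i \pi \omega e^{- \frac{14 \left|{\omega}\right|}{5}}}{28}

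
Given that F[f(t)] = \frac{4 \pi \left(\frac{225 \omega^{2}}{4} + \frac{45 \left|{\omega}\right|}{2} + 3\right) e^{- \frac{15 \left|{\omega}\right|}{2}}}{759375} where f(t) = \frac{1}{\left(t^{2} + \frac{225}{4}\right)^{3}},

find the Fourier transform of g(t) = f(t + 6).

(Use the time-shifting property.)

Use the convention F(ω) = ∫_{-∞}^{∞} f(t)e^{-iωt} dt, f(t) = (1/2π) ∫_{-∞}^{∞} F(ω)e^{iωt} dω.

F[g](ω) = \frac{\pi \left(75 \omega^{2} + 30 \left|{\omega}\right| + 4\right) e^{6 i \omega - \frac{15 \left|{\omega}\right|}{2}}}{253125}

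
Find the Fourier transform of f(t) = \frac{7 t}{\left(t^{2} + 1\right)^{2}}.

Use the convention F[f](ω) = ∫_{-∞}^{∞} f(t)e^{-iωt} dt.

F(ω) = - \frac{7 i \pi \omega e^{- \left|{\omega}\right|}}{2}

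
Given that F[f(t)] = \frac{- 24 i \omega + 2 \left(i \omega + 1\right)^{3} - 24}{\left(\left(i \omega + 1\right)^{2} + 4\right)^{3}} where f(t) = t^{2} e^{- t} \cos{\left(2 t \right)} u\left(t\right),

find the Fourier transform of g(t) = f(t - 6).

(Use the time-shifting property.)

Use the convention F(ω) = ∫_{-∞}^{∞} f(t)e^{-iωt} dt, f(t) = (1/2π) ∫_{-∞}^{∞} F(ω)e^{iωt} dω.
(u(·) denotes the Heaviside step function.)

F[g](ω) = \frac{2 \left(- 12 i \omega + \left(i \omega + 1\right)^{3} - 12\right) e^{- 6 i \omega}}{\left(\left(i \omega + 1\right)^{2} + 4\right)^{3}}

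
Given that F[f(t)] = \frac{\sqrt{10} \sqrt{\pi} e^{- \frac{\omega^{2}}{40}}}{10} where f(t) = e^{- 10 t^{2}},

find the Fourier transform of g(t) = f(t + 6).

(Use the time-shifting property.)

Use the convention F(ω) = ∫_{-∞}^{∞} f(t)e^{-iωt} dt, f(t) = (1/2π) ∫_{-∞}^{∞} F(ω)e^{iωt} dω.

F[g](ω) = \frac{\sqrt{10} \sqrt{\pi} e^{\frac{\omega \left(- \omega + 240 i\right)}{40}}}{10}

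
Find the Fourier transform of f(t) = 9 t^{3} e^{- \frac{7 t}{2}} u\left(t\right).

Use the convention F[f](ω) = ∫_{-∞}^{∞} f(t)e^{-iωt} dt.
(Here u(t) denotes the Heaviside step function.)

F(ω) = \frac{864}{\left(2 i \omega + 7\right)^{4}}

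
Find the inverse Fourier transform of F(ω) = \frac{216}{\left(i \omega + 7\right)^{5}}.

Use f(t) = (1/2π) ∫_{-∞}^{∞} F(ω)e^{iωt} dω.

f(t) = 9 t^{4} e^{- 7 t} u\left(t\right)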